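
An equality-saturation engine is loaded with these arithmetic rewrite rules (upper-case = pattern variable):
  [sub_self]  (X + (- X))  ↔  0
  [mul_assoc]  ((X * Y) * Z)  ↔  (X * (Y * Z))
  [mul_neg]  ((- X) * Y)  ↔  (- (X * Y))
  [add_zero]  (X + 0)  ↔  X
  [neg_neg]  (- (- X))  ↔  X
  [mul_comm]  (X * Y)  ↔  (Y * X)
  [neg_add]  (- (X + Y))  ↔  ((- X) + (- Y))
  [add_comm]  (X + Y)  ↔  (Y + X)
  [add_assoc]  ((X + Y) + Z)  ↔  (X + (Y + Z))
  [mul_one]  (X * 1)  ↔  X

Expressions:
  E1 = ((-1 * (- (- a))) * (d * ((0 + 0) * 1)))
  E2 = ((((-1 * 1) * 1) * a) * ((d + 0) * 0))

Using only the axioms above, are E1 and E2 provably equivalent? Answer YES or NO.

YES

step 1: neg_neg (→) rewrites (- (- a)) into a, now ((-1 * a) * (d * ((0 + 0) * 1)))
step 2: add_zero (→) rewrites (0 + 0) into 0, now ((-1 * a) * (d * (0 * 1)))
step 3: mul_one (→) rewrites (0 * 1) into 0, now ((-1 * a) * (d * 0))
step 4: mul_one (←) rewrites -1 into (-1 * 1), now (((-1 * 1) * a) * (d * 0))
step 5: add_zero (←) rewrites d into (d + 0), now (((-1 * 1) * a) * ((d + 0) * 0))
step 6: mul_one (←) rewrites -1 into (-1 * 1), which is E2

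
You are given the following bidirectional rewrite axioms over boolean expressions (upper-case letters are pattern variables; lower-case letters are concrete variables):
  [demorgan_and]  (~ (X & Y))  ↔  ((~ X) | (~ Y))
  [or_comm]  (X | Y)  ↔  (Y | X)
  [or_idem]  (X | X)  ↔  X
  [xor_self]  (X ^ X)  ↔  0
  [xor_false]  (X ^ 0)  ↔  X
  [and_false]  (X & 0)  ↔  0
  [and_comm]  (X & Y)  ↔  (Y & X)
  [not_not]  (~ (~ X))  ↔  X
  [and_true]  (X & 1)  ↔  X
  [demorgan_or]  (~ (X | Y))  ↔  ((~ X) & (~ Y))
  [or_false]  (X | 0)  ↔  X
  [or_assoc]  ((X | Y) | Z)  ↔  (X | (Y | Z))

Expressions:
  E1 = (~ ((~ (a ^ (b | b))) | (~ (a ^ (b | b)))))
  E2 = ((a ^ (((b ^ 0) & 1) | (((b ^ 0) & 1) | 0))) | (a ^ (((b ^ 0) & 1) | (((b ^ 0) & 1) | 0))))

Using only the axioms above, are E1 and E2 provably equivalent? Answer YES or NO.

1. [or_idem →] ((~ (a ^ (b | b))) | (~ (a ^ (b | b))))  →  (~ (a ^ (b | b)));  E1 = (~ (~ (a ^ (b | b))))
2. [not_not →] (~ (~ (a ^ (b | b))))  →  (a ^ (b | b))
3. [or_idem →] (b | b)  →  b;  E1 = (a ^ b)
4. [xor_false ←] b  →  (b ^ 0);  E1 = (a ^ (b ^ 0))
5. [and_true ←] (b ^ 0)  →  ((b ^ 0) & 1);  E1 = (a ^ ((b ^ 0) & 1))
6. [or_idem ←] ((b ^ 0) & 1)  →  (((b ^ 0) & 1) | ((b ^ 0) & 1));  E1 = (a ^ (((b ^ 0) & 1) | ((b ^ 0) & 1)))
7. [or_false ←] ((b ^ 0) & 1)  →  (((b ^ 0) & 1) | 0);  E1 = (a ^ (((b ^ 0) & 1) | (((b ^ 0) & 1) | 0)))
8. [or_idem ←] (a ^ (((b ^ 0) & 1) | (((b ^ 0) & 1) | 0)))  →  ((a ^ (((b ^ 0) & 1) | (((b ^ 0) & 1) | 0))) | (a ^ (((b ^ 0) & 1) | (((b ^ 0) & 1) | 0))));  this is E2

YES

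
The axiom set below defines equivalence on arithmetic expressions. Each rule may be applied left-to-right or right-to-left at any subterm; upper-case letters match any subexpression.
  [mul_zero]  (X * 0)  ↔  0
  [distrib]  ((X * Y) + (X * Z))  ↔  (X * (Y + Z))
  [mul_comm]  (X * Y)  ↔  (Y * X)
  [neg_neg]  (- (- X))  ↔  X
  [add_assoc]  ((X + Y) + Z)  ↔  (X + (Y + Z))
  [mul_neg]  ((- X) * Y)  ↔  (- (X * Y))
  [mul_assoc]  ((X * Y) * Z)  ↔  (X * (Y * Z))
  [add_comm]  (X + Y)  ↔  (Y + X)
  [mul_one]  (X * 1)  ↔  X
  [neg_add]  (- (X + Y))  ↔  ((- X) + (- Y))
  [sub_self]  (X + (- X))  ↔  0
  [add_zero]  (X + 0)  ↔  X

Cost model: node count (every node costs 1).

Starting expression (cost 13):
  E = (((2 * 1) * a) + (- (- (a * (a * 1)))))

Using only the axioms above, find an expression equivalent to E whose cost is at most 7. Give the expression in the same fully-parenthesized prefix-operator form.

1. [mul_one →] (2 * 1)  →  2;  E = ((2 * a) + (- (- (a * (a * 1)))))
2. [mul_one →] (a * 1)  →  a;  E = ((2 * a) + (- (- (a * a))))
3. [neg_neg →] (- (- (a * a)))  →  (a * a);  cost 7 ≤ 7, done

((2 * a) + (a * a))   [cost 7]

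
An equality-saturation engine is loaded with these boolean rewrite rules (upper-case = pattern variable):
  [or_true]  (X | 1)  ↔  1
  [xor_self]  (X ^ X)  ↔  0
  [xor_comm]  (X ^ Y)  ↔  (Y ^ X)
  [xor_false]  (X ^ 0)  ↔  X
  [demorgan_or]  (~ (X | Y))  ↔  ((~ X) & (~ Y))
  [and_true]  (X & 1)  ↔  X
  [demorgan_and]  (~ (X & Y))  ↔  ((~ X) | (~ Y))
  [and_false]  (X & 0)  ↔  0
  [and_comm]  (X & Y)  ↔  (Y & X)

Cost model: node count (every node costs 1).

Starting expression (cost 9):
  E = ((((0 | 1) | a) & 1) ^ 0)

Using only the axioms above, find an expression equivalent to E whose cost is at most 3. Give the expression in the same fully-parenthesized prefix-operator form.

(1 | a)   [cost 3]

1. [and_true →] (((0 | 1) | a) & 1)  →  ((0 | 1) | a);  E = (((0 | 1) | a) ^ 0)
2. [or_true →] (0 | 1)  →  1;  E = ((1 | a) ^ 0)
3. [xor_false →] ((1 | a) ^ 0)  →  (1 | a);  cost 3 ≤ 3, done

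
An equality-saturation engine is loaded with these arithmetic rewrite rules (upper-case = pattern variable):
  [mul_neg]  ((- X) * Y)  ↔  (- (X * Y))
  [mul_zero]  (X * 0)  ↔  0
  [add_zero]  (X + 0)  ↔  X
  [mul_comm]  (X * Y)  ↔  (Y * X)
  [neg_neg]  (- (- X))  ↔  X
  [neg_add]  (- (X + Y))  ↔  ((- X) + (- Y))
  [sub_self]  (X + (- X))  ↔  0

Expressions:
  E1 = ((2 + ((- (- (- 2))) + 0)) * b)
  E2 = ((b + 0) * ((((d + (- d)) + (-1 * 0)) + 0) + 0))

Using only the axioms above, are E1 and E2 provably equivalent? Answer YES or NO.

(1) ((- (- (- 2))) + 0)  =[add_zero →]=  (- (- (- 2)))    ⊢ ((2 + (- (- (- 2)))) * b)
(2) (- (- (- 2)))  =[neg_neg →]=  (- 2)    ⊢ ((2 + (- 2)) * b)
(3) (2 + (- 2))  =[sub_self →]=  0    ⊢ (0 * b)
(4) (0 * b)  =[mul_comm →]=  (b * 0)
(5) 0  =[add_zero ←]=  (0 + 0)    ⊢ (b * (0 + 0))
(6) (0 + 0)  =[add_zero ←]=  ((0 + 0) + 0)    ⊢ (b * ((0 + 0) + 0))
(7) b  =[add_zero ←]=  (b + 0)    ⊢ ((b + 0) * ((0 + 0) + 0))
(8) 0  =[mul_zero ←]=  (-1 * 0)    ⊢ ((b + 0) * ((0 + (-1 * 0)) + 0))
(9) 0  =[sub_self ←]=  (d + (- d))    ⊢ ((b + 0) * (((d + (- d)) + (-1 * 0)) + 0))
(10) ((d + (- d)) + (-1 * 0))  =[add_zero ←]=  (((d + (- d)) + (-1 * 0)) + 0)    ⊢ E2

YES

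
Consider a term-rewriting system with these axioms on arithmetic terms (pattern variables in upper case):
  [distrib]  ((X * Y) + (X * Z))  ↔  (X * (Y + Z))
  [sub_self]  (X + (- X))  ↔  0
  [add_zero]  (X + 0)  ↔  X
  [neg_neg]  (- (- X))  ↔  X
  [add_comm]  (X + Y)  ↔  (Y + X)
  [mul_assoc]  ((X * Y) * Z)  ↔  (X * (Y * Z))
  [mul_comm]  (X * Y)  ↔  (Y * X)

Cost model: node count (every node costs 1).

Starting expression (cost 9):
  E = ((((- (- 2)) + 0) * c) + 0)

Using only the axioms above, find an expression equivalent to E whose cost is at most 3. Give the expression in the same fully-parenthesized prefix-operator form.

(1) ((- (- 2)) + 0)  =[add_zero →]=  (- (- 2))    ⊢ (((- (- 2)) * c) + 0)
(2) (((- (- 2)) * c) + 0)  =[add_zero →]=  ((- (- 2)) * c)
(3) ((- (- 2)) * c)  =[mul_comm →]=  (c * (- (- 2)))
(4) (- (- 2))  =[neg_neg →]=  2    ⊢ cost 3, within 3

(c * 2)   [cost 3]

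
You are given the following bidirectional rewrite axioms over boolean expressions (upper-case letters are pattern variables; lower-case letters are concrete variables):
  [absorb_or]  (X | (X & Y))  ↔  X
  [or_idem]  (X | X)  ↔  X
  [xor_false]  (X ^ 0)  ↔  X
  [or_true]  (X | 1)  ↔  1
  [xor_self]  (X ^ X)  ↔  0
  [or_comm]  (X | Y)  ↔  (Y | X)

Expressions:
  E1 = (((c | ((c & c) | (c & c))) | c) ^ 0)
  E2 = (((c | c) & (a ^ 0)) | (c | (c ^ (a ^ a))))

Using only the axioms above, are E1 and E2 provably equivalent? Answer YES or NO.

(1) ((c & c) | (c & c))  =[or_idem →]=  (c & c)    ⊢ (((c | (c & c)) | c) ^ 0)
(2) (c | (c & c))  =[absorb_or →]=  c    ⊢ ((c | c) ^ 0)
(3) ((c | c) ^ 0)  =[xor_false →]=  (c | c)
(4) (c | c)  =[absorb_or ←]=  ((c | c) | ((c | c) & a))
(5) a  =[xor_false ←]=  (a ^ 0)    ⊢ ((c | c) | ((c | c) & (a ^ 0)))
(6) ((c | c) | ((c | c) & (a ^ 0)))  =[or_comm →]=  (((c | c) & (a ^ 0)) | (c | c))
(7) c  =[xor_false ←]=  (c ^ 0)    ⊢ (((c | c) & (a ^ 0)) | (c | (c ^ 0)))
(8) 0  =[xor_self ←]=  (a ^ a)    ⊢ E2

YES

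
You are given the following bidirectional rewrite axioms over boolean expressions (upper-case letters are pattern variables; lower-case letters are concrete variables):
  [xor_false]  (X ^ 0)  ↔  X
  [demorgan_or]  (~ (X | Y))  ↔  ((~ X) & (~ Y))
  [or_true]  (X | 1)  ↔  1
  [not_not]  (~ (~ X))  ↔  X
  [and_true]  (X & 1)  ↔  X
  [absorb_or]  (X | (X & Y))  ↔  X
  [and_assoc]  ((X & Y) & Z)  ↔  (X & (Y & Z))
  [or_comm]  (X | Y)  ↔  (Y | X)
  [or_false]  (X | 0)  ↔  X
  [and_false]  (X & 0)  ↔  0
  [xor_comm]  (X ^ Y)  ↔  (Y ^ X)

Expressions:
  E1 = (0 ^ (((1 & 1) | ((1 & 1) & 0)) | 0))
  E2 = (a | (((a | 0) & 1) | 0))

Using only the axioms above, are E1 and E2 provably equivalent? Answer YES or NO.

All listed rules preserve value, hence provable equivalence implies equal values everywhere; look for a separating assignment.
a=0 gives E1 ↦ 1, E2 ↦ 0; values differ ⇒ not provably equivalent.

NO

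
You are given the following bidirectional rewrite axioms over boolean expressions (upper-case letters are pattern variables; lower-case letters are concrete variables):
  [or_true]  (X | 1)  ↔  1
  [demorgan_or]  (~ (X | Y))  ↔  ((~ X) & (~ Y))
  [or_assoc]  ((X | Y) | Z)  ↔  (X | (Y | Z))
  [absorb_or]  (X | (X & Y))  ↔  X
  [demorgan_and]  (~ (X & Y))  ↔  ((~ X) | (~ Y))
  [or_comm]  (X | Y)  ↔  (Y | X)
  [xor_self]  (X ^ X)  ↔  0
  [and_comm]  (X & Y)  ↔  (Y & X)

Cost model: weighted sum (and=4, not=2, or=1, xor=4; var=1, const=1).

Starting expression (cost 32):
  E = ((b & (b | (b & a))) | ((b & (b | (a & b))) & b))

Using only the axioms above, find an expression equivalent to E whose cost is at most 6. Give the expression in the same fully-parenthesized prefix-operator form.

(1) (a & b)  =[and_comm →]=  (b & a)    ⊢ ((b & (b | (b & a))) | ((b & (b | (b & a))) & b))
(2) ((b & (b | (b & a))) | ((b & (b | (b & a))) & b))  =[absorb_or →]=  (b & (b | (b & a)))
(3) (b | (b & a))  =[absorb_or →]=  b    ⊢ cost 6, within 6

(b & b)   [cost 6]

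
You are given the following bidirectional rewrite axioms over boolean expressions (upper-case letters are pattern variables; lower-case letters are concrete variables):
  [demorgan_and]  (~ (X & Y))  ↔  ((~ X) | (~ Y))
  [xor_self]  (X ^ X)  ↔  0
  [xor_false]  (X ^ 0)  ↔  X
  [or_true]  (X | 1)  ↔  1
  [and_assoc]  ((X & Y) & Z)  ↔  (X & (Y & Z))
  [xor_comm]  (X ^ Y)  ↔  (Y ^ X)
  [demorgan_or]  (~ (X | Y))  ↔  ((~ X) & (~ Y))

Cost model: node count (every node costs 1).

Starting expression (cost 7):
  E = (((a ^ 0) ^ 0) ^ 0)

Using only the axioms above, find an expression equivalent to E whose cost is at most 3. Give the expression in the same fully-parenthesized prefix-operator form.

(a ^ 0)   [cost 3]

step 1: xor_false (→) rewrites ((a ^ 0) ^ 0) into (a ^ 0), now ((a ^ 0) ^ 0)
step 2: xor_false (→) rewrites ((a ^ 0) ^ 0) into (a ^ 0), reaching cost 3 (bound 3)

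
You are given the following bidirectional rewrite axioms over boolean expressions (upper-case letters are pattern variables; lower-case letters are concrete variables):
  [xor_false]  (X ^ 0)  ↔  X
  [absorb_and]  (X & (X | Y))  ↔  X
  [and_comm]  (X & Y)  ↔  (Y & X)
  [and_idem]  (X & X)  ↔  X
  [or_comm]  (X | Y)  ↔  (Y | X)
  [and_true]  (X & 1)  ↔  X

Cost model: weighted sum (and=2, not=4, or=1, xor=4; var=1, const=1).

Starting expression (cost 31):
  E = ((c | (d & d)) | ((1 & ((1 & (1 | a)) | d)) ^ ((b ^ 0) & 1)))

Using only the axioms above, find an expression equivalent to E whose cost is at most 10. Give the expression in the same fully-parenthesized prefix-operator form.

(1) (1 & (1 | a))  =[absorb_and →]=  1    ⊢ ((c | (d & d)) | ((1 & (1 | d)) ^ ((b ^ 0) & 1)))
(2) ((b ^ 0) & 1)  =[and_true →]=  (b ^ 0)    ⊢ ((c | (d & d)) | ((1 & (1 | d)) ^ (b ^ 0)))
(3) (b ^ 0)  =[xor_false →]=  b    ⊢ ((c | (d & d)) | ((1 & (1 | d)) ^ b))
(4) (d & d)  =[and_idem →]=  d    ⊢ ((c | d) | ((1 & (1 | d)) ^ b))
(5) (1 & (1 | d))  =[absorb_and →]=  1    ⊢ cost 10, within 10

((c | d) | (1 ^ b))   [cost 10]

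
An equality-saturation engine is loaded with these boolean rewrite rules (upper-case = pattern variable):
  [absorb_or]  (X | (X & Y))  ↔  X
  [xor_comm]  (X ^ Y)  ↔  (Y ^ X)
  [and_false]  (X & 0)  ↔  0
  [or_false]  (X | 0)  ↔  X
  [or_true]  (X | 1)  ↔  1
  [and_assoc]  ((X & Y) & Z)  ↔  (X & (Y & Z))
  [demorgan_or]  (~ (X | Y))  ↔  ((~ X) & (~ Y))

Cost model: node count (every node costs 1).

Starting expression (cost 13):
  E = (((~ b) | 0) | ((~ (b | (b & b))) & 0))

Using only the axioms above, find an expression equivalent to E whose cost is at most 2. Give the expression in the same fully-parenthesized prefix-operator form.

1. [or_false →] ((~ b) | 0)  →  (~ b);  E = ((~ b) | ((~ (b | (b & b))) & 0))
2. [absorb_or →] (b | (b & b))  →  b;  E = ((~ b) | ((~ b) & 0))
3. [absorb_or →] ((~ b) | ((~ b) & 0))  →  (~ b);  cost 2 ≤ 2, done

(~ b)   [cost 2]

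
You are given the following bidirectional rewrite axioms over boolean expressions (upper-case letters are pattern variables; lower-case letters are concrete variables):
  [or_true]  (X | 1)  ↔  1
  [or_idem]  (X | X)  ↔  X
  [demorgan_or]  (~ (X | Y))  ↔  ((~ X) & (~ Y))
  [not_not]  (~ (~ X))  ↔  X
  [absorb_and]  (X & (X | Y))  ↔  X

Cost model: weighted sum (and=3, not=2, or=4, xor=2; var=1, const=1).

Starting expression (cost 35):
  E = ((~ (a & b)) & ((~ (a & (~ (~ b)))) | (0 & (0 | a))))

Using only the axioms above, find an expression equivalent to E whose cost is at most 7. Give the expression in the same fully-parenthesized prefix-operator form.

(~ (a & b))   [cost 7]

step 1: absorb_and (→) rewrites (0 & (0 | a)) into 0, now ((~ (a & b)) & ((~ (a & (~ (~ b)))) | 0))
step 2: not_not (→) rewrites (~ (~ b)) into b, now ((~ (a & b)) & ((~ (a & b)) | 0))
step 3: absorb_and (→) rewrites ((~ (a & b)) & ((~ (a & b)) | 0)) into (~ (a & b)), reaching cost 7 (bound 7)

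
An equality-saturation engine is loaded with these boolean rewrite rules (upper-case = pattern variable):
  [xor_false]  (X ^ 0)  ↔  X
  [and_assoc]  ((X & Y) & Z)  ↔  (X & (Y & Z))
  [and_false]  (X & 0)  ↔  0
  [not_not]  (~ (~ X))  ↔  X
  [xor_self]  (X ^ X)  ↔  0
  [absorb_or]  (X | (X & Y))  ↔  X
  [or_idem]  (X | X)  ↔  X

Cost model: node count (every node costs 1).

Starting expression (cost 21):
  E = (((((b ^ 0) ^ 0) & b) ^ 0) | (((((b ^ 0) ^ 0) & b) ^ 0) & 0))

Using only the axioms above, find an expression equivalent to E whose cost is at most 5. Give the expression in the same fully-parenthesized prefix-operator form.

((b ^ 0) & b)   [cost 5]

step 1: absorb_or (→) rewrites (((((b ^ 0) ^ 0) & b) ^ 0) | (((((b ^ 0) ^ 0) & b) ^ 0) & 0)) into ((((b ^ 0) ^ 0) & b) ^ 0)
step 2: xor_false (→) rewrites (b ^ 0) into b, now (((b ^ 0) & b) ^ 0)
step 3: xor_false (→) rewrites (((b ^ 0) & b) ^ 0) into ((b ^ 0) & b), reaching cost 5 (bound 5)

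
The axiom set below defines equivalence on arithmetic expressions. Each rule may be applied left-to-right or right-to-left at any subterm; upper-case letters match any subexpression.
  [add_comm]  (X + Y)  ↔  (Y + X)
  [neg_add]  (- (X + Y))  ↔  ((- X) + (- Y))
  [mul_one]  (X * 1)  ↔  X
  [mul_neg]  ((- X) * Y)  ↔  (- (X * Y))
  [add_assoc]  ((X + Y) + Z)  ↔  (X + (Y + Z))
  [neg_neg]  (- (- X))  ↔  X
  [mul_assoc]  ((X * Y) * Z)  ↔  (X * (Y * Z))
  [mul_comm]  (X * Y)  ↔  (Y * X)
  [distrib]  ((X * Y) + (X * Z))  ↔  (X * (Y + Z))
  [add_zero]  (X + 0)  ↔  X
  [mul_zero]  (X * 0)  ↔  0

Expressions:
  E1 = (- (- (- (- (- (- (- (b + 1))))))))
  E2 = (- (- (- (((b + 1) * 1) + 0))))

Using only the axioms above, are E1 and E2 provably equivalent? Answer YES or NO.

(1) (- (- (- (- (- (b + 1))))))  =[neg_neg →]=  (- (- (- (b + 1))))    ⊢ (- (- (- (- (- (b + 1))))))
(2) (- (- (- (b + 1))))  =[neg_neg →]=  (- (b + 1))    ⊢ (- (- (- (b + 1))))
(3) (- (- (- (b + 1))))  =[neg_neg →]=  (- (b + 1))
(4) (b + 1)  =[mul_one ←]=  ((b + 1) * 1)    ⊢ (- ((b + 1) * 1))
(5) ((b + 1) * 1)  =[add_zero ←]=  (((b + 1) * 1) + 0)    ⊢ (- (((b + 1) * 1) + 0))
(6) (- (((b + 1) * 1) + 0))  =[neg_neg ←]=  (- (- (- (((b + 1) * 1) + 0))))    ⊢ E2

YES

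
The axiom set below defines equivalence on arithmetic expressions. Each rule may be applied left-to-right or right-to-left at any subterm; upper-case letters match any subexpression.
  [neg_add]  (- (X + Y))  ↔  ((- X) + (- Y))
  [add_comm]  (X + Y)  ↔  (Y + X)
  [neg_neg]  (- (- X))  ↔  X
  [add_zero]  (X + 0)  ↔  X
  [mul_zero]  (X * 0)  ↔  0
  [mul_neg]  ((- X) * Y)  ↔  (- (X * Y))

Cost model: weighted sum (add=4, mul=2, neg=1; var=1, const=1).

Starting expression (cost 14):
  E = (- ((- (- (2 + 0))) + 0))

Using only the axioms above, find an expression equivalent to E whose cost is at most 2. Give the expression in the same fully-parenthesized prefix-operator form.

(- 2)   [cost 2]

step 1: add_zero (→) rewrites ((- (- (2 + 0))) + 0) into (- (- (2 + 0))), now (- (- (- (2 + 0))))
step 2: neg_neg (→) rewrites (- (- (2 + 0))) into (2 + 0), now (- (2 + 0))
step 3: add_zero (→) rewrites (2 + 0) into 2, reaching cost 2 (bound 2)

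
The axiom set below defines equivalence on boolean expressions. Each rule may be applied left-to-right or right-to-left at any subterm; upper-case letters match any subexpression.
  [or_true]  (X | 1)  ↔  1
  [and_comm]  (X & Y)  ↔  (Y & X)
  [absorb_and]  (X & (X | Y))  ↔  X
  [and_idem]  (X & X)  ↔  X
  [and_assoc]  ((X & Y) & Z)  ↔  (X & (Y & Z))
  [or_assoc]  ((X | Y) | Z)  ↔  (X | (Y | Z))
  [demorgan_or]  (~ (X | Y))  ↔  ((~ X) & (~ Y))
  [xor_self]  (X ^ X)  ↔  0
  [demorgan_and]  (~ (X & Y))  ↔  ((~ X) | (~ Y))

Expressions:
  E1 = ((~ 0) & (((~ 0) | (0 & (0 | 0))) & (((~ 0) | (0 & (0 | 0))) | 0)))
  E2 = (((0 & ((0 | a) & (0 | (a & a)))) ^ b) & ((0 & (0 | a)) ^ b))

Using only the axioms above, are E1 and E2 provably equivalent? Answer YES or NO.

All listed rules preserve value, hence provable equivalence implies equal values everywhere; look for a separating assignment.
a=0, b=0 gives E1 ↦ 1, E2 ↦ 0; values differ ⇒ not provably equivalent.

NO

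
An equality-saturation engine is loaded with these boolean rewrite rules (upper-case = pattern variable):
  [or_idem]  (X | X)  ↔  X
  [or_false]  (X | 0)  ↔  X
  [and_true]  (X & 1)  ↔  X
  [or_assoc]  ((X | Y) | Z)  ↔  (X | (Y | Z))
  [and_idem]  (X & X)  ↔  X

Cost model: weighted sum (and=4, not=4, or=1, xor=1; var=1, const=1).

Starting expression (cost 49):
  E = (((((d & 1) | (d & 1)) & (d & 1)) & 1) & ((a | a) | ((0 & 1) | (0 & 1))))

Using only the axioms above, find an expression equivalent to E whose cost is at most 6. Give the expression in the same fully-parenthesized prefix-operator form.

(d & a)   [cost 6]

step 1: and_true (→) rewrites ((((d & 1) | (d & 1)) & (d & 1)) & 1) into (((d & 1) | (d & 1)) & (d & 1)), now ((((d & 1) | (d & 1)) & (d & 1)) & ((a | a) | ((0 & 1) | (0 & 1))))
step 2: or_idem (→) rewrites ((d & 1) | (d & 1)) into (d & 1), now (((d & 1) & (d & 1)) & ((a | a) | ((0 & 1) | (0 & 1))))
step 3: or_idem (→) rewrites ((0 & 1) | (0 & 1)) into (0 & 1), now (((d & 1) & (d & 1)) & ((a | a) | (0 & 1)))
step 4: and_idem (→) rewrites ((d & 1) & (d & 1)) into (d & 1), now ((d & 1) & ((a | a) | (0 & 1)))
step 5: and_true (→) rewrites (0 & 1) into 0, now ((d & 1) & ((a | a) | 0))
step 6: and_true (→) rewrites (d & 1) into d, now (d & ((a | a) | 0))
step 7: or_idem (→) rewrites (a | a) into a, now (d & (a | 0))
step 8: or_false (→) rewrites (a | 0) into a, reaching cost 6 (bound 6)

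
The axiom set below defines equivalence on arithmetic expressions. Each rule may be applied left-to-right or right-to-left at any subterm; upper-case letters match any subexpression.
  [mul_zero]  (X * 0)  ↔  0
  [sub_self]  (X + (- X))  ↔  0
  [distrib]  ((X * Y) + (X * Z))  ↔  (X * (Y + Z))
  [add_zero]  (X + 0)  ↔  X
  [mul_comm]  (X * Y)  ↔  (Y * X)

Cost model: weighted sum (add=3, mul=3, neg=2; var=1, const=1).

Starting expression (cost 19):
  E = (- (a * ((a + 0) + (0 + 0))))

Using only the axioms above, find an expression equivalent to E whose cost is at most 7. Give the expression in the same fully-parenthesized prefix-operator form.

step 1: add_zero (→) rewrites (0 + 0) into 0, now (- (a * ((a + 0) + 0)))
step 2: add_zero (→) rewrites (a + 0) into a, now (- (a * (a + 0)))
step 3: add_zero (→) rewrites (a + 0) into a, reaching cost 7 (bound 7)

(- (a * a))   [cost 7]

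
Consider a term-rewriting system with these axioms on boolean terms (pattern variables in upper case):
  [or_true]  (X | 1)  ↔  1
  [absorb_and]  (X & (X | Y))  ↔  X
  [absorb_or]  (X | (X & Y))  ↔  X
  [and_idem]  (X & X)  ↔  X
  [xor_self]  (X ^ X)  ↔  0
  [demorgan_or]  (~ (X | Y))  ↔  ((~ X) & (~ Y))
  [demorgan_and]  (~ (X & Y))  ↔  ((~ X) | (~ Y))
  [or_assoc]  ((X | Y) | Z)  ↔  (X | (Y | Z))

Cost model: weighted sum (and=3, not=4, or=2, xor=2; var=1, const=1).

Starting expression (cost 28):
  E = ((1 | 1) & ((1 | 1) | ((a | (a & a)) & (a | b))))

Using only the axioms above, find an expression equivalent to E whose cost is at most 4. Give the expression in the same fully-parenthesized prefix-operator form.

1. [absorb_or →] (a | (a & a))  →  a;  E = ((1 | 1) & ((1 | 1) | (a & (a | b))))
2. [absorb_and →] (a & (a | b))  →  a;  E = ((1 | 1) & ((1 | 1) | a))
3. [absorb_and →] ((1 | 1) & ((1 | 1) | a))  →  (1 | 1);  cost 4 ≤ 4, done

(1 | 1)   [cost 4]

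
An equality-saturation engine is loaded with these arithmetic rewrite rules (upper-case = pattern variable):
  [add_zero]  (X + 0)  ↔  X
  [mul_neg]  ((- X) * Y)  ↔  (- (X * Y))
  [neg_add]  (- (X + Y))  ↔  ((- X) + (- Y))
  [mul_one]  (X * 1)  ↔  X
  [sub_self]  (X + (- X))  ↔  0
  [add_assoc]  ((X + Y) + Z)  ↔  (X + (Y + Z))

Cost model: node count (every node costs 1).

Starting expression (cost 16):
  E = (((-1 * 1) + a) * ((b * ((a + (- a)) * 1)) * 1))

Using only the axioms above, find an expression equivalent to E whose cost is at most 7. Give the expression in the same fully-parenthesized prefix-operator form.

1. [mul_one →] ((a + (- a)) * 1)  →  (a + (- a));  E = (((-1 * 1) + a) * ((b * (a + (- a))) * 1))
2. [mul_one →] (-1 * 1)  →  -1;  E = ((-1 + a) * ((b * (a + (- a))) * 1))
3. [mul_one →] ((b * (a + (- a))) * 1)  →  (b * (a + (- a)));  E = ((-1 + a) * (b * (a + (- a))))
4. [sub_self →] (a + (- a))  →  0;  cost 7 ≤ 7, done

((-1 + a) * (b * 0))   [cost 7]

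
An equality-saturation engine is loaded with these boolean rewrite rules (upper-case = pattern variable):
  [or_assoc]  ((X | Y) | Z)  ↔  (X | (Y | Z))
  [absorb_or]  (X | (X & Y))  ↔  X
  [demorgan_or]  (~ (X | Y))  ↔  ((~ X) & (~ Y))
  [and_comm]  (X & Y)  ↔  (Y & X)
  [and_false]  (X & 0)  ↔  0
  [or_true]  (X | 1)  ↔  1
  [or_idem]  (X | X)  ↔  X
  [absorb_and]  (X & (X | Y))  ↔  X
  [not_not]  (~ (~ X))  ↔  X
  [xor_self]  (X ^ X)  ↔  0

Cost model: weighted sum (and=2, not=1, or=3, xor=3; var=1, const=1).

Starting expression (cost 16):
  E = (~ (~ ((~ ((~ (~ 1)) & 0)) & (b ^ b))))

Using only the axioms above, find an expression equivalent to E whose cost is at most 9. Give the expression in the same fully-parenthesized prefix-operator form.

(1) (~ (~ 1))  =[not_not →]=  1    ⊢ (~ (~ ((~ (1 & 0)) & (b ^ b))))
(2) (~ (~ ((~ (1 & 0)) & (b ^ b))))  =[not_not →]=  ((~ (1 & 0)) & (b ^ b))
(3) (1 & 0)  =[and_false →]=  0    ⊢ cost 9, within 9

((~ 0) & (b ^ b))   [cost 9]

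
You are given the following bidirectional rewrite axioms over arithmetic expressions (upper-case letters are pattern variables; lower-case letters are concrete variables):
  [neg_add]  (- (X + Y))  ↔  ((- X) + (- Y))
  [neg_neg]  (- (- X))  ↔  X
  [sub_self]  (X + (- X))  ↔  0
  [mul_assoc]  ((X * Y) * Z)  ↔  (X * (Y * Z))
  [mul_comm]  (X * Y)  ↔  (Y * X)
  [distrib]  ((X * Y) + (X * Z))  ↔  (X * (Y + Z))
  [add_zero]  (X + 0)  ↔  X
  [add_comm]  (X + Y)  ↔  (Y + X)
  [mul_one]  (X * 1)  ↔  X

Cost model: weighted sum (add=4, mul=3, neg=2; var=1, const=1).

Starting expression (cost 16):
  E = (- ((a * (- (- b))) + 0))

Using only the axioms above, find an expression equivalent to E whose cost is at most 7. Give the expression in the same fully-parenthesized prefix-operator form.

(- (b * a))   [cost 7]

step 1: neg_neg (→) rewrites (- (- b)) into b, now (- ((a * b) + 0))
step 2: mul_comm (→) rewrites (a * b) into (b * a), now (- ((b * a) + 0))
step 3: add_zero (→) rewrites ((b * a) + 0) into (b * a), reaching cost 7 (bound 7)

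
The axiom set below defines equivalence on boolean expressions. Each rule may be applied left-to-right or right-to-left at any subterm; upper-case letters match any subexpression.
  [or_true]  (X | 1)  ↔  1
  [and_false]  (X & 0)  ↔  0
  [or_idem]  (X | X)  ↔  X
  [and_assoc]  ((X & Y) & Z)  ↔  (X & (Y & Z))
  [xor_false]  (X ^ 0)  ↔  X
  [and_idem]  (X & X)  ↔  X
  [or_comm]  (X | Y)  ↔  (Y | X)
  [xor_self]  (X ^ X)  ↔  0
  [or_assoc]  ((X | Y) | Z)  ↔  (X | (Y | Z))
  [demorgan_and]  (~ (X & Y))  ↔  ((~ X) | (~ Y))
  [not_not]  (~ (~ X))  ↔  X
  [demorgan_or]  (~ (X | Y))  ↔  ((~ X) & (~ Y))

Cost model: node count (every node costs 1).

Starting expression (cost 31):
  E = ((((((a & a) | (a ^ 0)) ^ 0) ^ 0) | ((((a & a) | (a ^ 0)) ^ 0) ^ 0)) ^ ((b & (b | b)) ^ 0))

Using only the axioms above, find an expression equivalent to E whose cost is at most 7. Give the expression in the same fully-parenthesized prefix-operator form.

((a | a) ^ (b & b))   [cost 7]

step 1: or_idem (→) rewrites (((((a & a) | (a ^ 0)) ^ 0) ^ 0) | ((((a & a) | (a ^ 0)) ^ 0) ^ 0)) into ((((a & a) | (a ^ 0)) ^ 0) ^ 0), now (((((a & a) | (a ^ 0)) ^ 0) ^ 0) ^ ((b & (b | b)) ^ 0))
step 2: xor_false (→) rewrites ((b & (b | b)) ^ 0) into (b & (b | b)), now (((((a & a) | (a ^ 0)) ^ 0) ^ 0) ^ (b & (b | b)))
step 3: xor_false (→) rewrites ((((a & a) | (a ^ 0)) ^ 0) ^ 0) into (((a & a) | (a ^ 0)) ^ 0), now ((((a & a) | (a ^ 0)) ^ 0) ^ (b & (b | b)))
step 4: or_idem (→) rewrites (b | b) into b, now ((((a & a) | (a ^ 0)) ^ 0) ^ (b & b))
step 5: xor_false (→) rewrites (a ^ 0) into a, now ((((a & a) | a) ^ 0) ^ (b & b))
step 6: and_idem (→) rewrites (a & a) into a, now (((a | a) ^ 0) ^ (b & b))
step 7: xor_false (→) rewrites ((a | a) ^ 0) into (a | a), reaching cost 7 (bound 7)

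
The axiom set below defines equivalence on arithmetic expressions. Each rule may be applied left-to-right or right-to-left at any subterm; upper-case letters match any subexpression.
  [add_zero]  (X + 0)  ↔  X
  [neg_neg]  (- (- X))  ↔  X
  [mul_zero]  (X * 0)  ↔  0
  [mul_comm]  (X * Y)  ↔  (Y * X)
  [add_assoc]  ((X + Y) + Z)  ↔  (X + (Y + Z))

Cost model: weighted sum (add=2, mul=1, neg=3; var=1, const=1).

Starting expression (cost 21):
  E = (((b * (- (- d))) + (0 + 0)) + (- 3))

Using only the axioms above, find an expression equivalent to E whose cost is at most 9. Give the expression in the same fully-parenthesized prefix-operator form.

((b * d) + (- 3))   [cost 9]

step 1: add_zero (→) rewrites (0 + 0) into 0, now (((b * (- (- d))) + 0) + (- 3))
step 2: neg_neg (→) rewrites (- (- d)) into d, now (((b * d) + 0) + (- 3))
step 3: add_zero (→) rewrites ((b * d) + 0) into (b * d), reaching cost 9 (bound 9)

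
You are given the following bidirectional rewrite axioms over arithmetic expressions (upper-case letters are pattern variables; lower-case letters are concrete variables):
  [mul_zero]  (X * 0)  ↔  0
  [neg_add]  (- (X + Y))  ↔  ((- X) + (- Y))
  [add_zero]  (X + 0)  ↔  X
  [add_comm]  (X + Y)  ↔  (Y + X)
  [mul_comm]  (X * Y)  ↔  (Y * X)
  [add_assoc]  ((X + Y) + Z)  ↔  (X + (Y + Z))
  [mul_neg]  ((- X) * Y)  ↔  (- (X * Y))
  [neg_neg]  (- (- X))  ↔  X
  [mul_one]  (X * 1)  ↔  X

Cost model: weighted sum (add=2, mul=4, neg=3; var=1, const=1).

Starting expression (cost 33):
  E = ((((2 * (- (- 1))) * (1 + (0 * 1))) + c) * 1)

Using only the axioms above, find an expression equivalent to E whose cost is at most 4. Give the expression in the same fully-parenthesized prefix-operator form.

1. [mul_one →] ((((2 * (- (- 1))) * (1 + (0 * 1))) + c) * 1)  →  (((2 * (- (- 1))) * (1 + (0 * 1))) + c)
2. [mul_one →] (0 * 1)  →  0;  E = (((2 * (- (- 1))) * (1 + 0)) + c)
3. [neg_neg →] (- (- 1))  →  1;  E = (((2 * 1) * (1 + 0)) + c)
4. [mul_one →] (2 * 1)  →  2;  E = ((2 * (1 + 0)) + c)
5. [add_zero →] (1 + 0)  →  1;  E = ((2 * 1) + c)
6. [mul_one →] (2 * 1)  →  2;  cost 4 ≤ 4, done

(2 + c)   [cost 4]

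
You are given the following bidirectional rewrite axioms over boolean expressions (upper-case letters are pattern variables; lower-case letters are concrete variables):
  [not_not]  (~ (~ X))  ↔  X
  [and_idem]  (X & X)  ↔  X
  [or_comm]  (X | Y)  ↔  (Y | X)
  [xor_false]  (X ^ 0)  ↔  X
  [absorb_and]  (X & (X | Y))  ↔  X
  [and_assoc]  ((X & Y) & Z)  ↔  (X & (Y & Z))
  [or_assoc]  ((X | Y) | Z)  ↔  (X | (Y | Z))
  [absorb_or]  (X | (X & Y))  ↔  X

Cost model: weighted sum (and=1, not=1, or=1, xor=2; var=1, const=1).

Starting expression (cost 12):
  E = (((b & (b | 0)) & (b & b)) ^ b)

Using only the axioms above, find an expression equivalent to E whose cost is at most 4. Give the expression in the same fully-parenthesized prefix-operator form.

(b ^ b)   [cost 4]

1. [and_idem →] (b & b)  →  b;  E = (((b & (b | 0)) & b) ^ b)
2. [absorb_and →] (b & (b | 0))  →  b;  E = ((b & b) ^ b)
3. [and_idem →] (b & b)  →  b;  cost 4 ≤ 4, done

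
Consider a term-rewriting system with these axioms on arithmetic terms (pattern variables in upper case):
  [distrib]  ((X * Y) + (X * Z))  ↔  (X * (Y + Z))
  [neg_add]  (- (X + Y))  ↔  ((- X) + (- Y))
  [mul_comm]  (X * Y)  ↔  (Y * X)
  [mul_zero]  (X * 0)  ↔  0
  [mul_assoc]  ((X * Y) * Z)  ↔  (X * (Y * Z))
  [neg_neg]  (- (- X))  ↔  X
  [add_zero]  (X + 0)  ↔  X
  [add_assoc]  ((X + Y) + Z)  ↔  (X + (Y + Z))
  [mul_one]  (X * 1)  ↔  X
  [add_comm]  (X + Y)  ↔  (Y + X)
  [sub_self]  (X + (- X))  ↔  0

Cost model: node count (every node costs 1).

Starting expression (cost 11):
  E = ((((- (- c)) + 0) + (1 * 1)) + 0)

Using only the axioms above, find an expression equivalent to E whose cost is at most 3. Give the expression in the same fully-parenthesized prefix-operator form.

step 1: add_zero (→) rewrites ((- (- c)) + 0) into (- (- c)), now (((- (- c)) + (1 * 1)) + 0)
step 2: mul_one (→) rewrites (1 * 1) into 1, now (((- (- c)) + 1) + 0)
step 3: neg_neg (→) rewrites (- (- c)) into c, now ((c + 1) + 0)
step 4: add_zero (→) rewrites ((c + 1) + 0) into (c + 1), reaching cost 3 (bound 3)

(c + 1)   [cost 3]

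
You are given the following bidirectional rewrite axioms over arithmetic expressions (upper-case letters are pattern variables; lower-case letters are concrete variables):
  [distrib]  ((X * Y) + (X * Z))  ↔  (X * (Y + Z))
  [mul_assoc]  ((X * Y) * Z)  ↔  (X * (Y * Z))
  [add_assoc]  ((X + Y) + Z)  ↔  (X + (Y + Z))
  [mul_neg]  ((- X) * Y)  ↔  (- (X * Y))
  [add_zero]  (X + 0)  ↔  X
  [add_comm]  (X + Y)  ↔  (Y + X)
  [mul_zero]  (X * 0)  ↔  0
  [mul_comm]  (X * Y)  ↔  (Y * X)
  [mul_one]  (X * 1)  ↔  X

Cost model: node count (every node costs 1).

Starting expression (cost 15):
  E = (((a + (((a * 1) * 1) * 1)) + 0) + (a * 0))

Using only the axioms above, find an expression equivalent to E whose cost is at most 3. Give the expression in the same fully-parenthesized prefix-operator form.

1. [mul_one →] ((a * 1) * 1)  →  (a * 1);  E = (((a + ((a * 1) * 1)) + 0) + (a * 0))
2. [add_zero →] ((a + ((a * 1) * 1)) + 0)  →  (a + ((a * 1) * 1));  E = ((a + ((a * 1) * 1)) + (a * 0))
3. [mul_zero →] (a * 0)  →  0;  E = ((a + ((a * 1) * 1)) + 0)
4. [add_zero →] ((a + ((a * 1) * 1)) + 0)  →  (a + ((a * 1) * 1))
5. [mul_one →] ((a * 1) * 1)  →  (a * 1);  E = (a + (a * 1))
6. [mul_one →] (a * 1)  →  a;  cost 3 ≤ 3, done

(a + a)   [cost 3]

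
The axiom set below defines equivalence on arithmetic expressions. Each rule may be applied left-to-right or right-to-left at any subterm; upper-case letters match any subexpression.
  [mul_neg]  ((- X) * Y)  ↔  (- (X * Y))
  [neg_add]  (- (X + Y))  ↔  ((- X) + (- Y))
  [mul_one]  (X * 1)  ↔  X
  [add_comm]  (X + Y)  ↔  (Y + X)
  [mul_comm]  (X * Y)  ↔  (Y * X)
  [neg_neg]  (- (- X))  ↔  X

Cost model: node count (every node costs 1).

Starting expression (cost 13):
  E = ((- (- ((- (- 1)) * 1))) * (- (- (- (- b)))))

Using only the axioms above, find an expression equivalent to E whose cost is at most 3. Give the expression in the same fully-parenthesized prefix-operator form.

1. [mul_one →] ((- (- 1)) * 1)  →  (- (- 1));  E = ((- (- (- (- 1)))) * (- (- (- (- b)))))
2. [neg_neg →] (- (- b))  →  b;  E = ((- (- (- (- 1)))) * (- (- b)))
3. [neg_neg →] (- (- (- 1)))  →  (- 1);  E = ((- (- 1)) * (- (- b)))
4. [neg_neg →] (- (- 1))  →  1;  E = (1 * (- (- b)))
5. [mul_comm →] (1 * (- (- b)))  →  ((- (- b)) * 1)
6. [neg_neg →] (- (- b))  →  b;  cost 3 ≤ 3, done

(b * 1)   [cost 3]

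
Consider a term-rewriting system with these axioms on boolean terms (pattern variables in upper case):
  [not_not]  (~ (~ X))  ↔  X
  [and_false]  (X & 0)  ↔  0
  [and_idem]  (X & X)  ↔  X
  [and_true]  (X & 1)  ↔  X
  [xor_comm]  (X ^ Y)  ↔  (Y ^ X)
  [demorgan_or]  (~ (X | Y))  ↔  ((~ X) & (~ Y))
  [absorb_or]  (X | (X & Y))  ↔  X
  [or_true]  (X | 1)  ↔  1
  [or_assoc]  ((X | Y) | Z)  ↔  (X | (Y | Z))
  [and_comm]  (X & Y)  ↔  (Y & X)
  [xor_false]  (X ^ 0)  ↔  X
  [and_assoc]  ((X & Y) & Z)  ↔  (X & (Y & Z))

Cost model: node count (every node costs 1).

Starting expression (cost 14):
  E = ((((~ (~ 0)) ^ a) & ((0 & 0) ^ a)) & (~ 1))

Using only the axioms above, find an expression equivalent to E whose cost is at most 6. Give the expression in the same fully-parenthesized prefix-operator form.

step 1: and_idem (→) rewrites (0 & 0) into 0, now ((((~ (~ 0)) ^ a) & (0 ^ a)) & (~ 1))
step 2: not_not (→) rewrites (~ (~ 0)) into 0, now (((0 ^ a) & (0 ^ a)) & (~ 1))
step 3: and_idem (→) rewrites ((0 ^ a) & (0 ^ a)) into (0 ^ a), reaching cost 6 (bound 6)

((0 ^ a) & (~ 1))   [cost 6]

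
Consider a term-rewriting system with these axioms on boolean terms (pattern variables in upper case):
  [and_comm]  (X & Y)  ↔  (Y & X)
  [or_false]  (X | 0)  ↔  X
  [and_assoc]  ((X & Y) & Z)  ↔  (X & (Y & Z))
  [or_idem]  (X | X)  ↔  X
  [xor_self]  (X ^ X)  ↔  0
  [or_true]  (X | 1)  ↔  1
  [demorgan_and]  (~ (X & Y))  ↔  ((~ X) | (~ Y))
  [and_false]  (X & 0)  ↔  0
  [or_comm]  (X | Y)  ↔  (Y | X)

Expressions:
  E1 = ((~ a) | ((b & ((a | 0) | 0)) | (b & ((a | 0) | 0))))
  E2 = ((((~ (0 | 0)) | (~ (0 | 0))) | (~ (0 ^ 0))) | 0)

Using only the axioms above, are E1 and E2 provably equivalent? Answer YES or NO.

Every axiom is a valid identity, so a rewrite proof would force E1 and E2 to agree under every assignment.
At a=1, b=0: E1 = 0 but E2 = 1; they differ, so no derivation exists.

NO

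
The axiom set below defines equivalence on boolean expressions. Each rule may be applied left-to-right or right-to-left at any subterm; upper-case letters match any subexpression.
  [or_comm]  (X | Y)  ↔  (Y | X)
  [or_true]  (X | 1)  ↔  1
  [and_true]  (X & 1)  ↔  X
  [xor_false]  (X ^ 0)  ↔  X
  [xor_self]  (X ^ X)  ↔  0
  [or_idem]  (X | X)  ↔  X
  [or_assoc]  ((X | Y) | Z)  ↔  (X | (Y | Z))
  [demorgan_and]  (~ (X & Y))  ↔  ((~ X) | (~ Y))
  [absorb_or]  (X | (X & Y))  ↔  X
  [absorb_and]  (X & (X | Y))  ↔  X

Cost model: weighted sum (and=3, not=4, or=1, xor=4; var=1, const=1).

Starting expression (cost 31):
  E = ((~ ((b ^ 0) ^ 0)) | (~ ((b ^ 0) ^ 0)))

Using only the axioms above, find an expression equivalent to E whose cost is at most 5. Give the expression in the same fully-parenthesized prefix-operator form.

step 1: or_idem (→) rewrites ((~ ((b ^ 0) ^ 0)) | (~ ((b ^ 0) ^ 0))) into (~ ((b ^ 0) ^ 0))
step 2: xor_false (→) rewrites (b ^ 0) into b, now (~ (b ^ 0))
step 3: xor_false (→) rewrites (b ^ 0) into b, reaching cost 5 (bound 5)

(~ b)   [cost 5]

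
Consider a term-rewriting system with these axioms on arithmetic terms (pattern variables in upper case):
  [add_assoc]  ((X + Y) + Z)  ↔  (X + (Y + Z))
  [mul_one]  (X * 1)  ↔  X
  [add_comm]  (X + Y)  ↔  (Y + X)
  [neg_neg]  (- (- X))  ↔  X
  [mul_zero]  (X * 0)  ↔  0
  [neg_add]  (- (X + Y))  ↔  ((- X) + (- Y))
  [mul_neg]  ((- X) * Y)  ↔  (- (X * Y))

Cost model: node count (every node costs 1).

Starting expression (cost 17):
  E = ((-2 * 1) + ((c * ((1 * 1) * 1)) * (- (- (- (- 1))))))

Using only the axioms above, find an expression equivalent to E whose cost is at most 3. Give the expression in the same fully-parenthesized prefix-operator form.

(c + -2)   [cost 3]

1. [neg_neg →] (- (- (- 1)))  →  (- 1);  E = ((-2 * 1) + ((c * ((1 * 1) * 1)) * (- (- 1))))
2. [mul_one →] ((1 * 1) * 1)  →  (1 * 1);  E = ((-2 * 1) + ((c * (1 * 1)) * (- (- 1))))
3. [mul_one →] (-2 * 1)  →  -2;  E = (-2 + ((c * (1 * 1)) * (- (- 1))))
4. [neg_neg →] (- (- 1))  →  1;  E = (-2 + ((c * (1 * 1)) * 1))
5. [add_comm →] (-2 + ((c * (1 * 1)) * 1))  →  (((c * (1 * 1)) * 1) + -2)
6. [mul_one →] (1 * 1)  →  1;  E = (((c * 1) * 1) + -2)
7. [mul_one →] (c * 1)  →  c;  E = ((c * 1) + -2)
8. [mul_one →] (c * 1)  →  c;  cost 3 ≤ 3, done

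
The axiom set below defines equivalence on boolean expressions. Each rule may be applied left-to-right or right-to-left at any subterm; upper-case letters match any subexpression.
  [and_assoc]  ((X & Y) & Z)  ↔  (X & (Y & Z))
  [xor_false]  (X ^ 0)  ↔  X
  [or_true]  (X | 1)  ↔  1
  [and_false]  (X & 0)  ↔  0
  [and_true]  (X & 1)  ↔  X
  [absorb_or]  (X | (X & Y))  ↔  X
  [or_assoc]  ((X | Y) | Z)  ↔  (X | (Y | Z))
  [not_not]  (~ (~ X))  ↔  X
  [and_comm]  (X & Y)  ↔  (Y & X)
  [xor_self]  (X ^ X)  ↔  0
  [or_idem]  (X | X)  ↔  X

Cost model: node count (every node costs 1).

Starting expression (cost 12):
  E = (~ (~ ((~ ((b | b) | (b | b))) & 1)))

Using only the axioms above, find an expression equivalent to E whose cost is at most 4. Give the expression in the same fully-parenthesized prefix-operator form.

1. [and_true →] ((~ ((b | b) | (b | b))) & 1)  →  (~ ((b | b) | (b | b)));  E = (~ (~ (~ ((b | b) | (b | b)))))
2. [or_idem →] ((b | b) | (b | b))  →  (b | b);  E = (~ (~ (~ (b | b))))
3. [not_not →] (~ (~ (b | b)))  →  (b | b);  cost 4 ≤ 4, done

(~ (b | b))   [cost 4]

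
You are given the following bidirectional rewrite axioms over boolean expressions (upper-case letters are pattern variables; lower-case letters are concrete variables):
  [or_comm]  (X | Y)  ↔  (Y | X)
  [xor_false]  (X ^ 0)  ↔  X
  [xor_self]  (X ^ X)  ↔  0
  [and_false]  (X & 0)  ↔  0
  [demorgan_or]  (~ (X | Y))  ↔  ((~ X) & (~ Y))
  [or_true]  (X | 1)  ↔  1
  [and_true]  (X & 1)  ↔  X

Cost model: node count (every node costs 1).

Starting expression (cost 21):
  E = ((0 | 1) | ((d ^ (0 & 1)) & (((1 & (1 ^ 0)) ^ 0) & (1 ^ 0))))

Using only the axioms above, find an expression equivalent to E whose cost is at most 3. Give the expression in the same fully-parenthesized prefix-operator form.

1. [xor_false →] ((1 & (1 ^ 0)) ^ 0)  →  (1 & (1 ^ 0));  E = ((0 | 1) | ((d ^ (0 & 1)) & ((1 & (1 ^ 0)) & (1 ^ 0))))
2. [xor_false →] (1 ^ 0)  →  1;  E = ((0 | 1) | ((d ^ (0 & 1)) & ((1 & (1 ^ 0)) & 1)))
3. [and_true →] (0 & 1)  →  0;  E = ((0 | 1) | ((d ^ 0) & ((1 & (1 ^ 0)) & 1)))
4. [or_comm →] ((0 | 1) | ((d ^ 0) & ((1 & (1 ^ 0)) & 1)))  →  (((d ^ 0) & ((1 & (1 ^ 0)) & 1)) | (0 | 1))
5. [xor_false →] (1 ^ 0)  →  1;  E = (((d ^ 0) & ((1 & 1) & 1)) | (0 | 1))
6. [and_true →] ((1 & 1) & 1)  →  (1 & 1);  E = (((d ^ 0) & (1 & 1)) | (0 | 1))
7. [and_true →] (1 & 1)  →  1;  E = (((d ^ 0) & 1) | (0 | 1))
8. [xor_false →] (d ^ 0)  →  d;  E = ((d & 1) | (0 | 1))
9. [or_true →] (0 | 1)  →  1;  E = ((d & 1) | 1)
10. [and_true →] (d & 1)  →  d;  cost 3 ≤ 3, done

(d | 1)   [cost 3]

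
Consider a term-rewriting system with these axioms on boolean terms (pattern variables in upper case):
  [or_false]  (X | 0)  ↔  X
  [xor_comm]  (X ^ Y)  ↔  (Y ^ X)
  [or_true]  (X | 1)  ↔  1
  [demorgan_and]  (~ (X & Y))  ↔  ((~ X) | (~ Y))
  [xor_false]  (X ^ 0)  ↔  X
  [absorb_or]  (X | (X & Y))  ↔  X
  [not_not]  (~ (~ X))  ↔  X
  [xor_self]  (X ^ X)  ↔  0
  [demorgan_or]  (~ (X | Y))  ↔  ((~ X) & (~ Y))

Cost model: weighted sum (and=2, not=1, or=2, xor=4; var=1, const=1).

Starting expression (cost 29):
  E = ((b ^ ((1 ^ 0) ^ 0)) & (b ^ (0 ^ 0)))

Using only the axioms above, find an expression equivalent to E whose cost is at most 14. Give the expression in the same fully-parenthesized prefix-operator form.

((b ^ 1) & (b ^ 0))   [cost 14]

1. [xor_false →] (0 ^ 0)  →  0;  E = ((b ^ ((1 ^ 0) ^ 0)) & (b ^ 0))
2. [xor_false →] ((1 ^ 0) ^ 0)  →  (1 ^ 0);  E = ((b ^ (1 ^ 0)) & (b ^ 0))
3. [xor_false →] (1 ^ 0)  →  1;  cost 14 ≤ 14, done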